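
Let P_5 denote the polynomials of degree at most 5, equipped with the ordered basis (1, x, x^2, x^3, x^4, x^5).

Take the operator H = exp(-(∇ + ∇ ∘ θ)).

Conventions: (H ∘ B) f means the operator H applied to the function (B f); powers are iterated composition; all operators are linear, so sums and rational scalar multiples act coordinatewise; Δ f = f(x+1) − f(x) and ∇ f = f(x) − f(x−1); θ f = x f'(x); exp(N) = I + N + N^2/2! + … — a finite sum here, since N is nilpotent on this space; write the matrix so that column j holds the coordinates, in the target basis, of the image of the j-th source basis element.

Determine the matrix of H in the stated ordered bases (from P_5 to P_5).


the matrix is [[1, -2, 9, -58, 490, -5121]; [0, 1, -6, 48, -470, 5490]; [0, 0, 1, -12, 150, -2070]; [0, 0, 0, 1, -20, 360]; [0, 0, 0, 0, 1, -30]; [0, 0, 0, 0, 0, 1]] (rows listed top to bottom)

image of 1: 1
image of x: x - 2
image of x^2: x^2 - 6x + 9
image of x^3: x^3 - 12x^2 + 48x - 58
image of x^4: x^4 - 20x^3 + 150x^2 - 470x + 490
image of x^5: x^5 - 30x^4 + 360x^3 - 2070x^2 + 5490x - 5121
each image's coordinates form column j of the matrix


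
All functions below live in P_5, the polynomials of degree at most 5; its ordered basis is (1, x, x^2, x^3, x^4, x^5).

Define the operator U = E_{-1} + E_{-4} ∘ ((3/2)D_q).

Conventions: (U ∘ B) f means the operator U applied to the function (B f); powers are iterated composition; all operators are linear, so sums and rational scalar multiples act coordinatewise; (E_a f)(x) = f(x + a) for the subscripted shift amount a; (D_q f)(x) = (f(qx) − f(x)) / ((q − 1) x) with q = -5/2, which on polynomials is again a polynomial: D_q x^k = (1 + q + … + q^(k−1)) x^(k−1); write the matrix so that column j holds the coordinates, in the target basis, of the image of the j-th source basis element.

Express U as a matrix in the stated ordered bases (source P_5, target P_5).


image of 1: 1
image of x: x + 1/2
image of x^2: x^2 - (17/4)x + 10
image of x^3: x^3 + (33/8)x^2 - 54x + 113
image of x^4: x^4 - (325/16)x^3 + (807/4)x^2 - 787x + 1045
image of x^5: x^5 + (1193/32)x^4 - (1333/2)x^3 + 4049x^2 - 10819x + 10823
each image's coordinates form column j of the matrix

the matrix is [[1, 1/2, 10, 113, 1045, 10823]; [0, 1, -17/4, -54, -787, -10819]; [0, 0, 1, 33/8, 807/4, 4049]; [0, 0, 0, 1, -325/16, -1333/2]; [0, 0, 0, 0, 1, 1193/32]; [0, 0, 0, 0, 0, 1]] (rows listed top to bottom)


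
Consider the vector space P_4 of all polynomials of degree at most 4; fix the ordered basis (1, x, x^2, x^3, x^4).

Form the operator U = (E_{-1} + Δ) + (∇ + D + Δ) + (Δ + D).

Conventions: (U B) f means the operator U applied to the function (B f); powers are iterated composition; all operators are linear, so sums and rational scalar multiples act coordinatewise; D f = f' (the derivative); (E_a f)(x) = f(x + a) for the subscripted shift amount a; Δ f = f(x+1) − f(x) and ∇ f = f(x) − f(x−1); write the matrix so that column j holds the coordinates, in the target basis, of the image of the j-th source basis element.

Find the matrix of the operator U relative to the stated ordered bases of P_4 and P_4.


the matrix is [[1, 5, 3, 3, 3]; [0, 1, 10, 9, 12]; [0, 0, 1, 15, 18]; [0, 0, 0, 1, 20]; [0, 0, 0, 0, 1]] (rows listed top to bottom)

image of 1: 1
image of x: x + 5
image of x^2: x^2 + 10x + 3
image of x^3: x^3 + 15x^2 + 9x + 3
image of x^4: x^4 + 20x^3 + 18x^2 + 12x + 3
each image's coordinates form column j of the matrix


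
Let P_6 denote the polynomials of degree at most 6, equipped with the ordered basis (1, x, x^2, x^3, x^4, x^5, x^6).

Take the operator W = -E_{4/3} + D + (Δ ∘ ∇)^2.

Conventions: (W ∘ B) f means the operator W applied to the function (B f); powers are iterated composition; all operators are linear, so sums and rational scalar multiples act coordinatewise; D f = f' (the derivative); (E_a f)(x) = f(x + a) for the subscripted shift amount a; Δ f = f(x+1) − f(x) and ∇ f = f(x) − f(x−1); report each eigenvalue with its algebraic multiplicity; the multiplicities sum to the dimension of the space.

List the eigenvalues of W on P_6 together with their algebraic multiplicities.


image of 1: -1
image of x: -x - 1/3
image of x^2: -x^2 - (2/3)x - 16/9
image of x^3: -x^3 - x^2 - (16/3)x - 64/27
image of x^4: -x^4 - (4/3)x^3 - (32/3)x^2 - (256/27)x + 1688/81
image of x^5: -x^5 - (5/3)x^4 - (160/9)x^3 - (640/27)x^2 + (8440/81)x - 1024/243
image of x^6: -x^6 - 2x^5 - (80/3)x^4 - (1280/27)x^3 + (8440/27)x^2 - (2048/81)x + 83384/729
the matrix is upper triangular; its diagonal is (-1, -1, -1, -1, -1, -1, -1)
for a triangular matrix the eigenvalues are the diagonal entries, with algebraic multiplicity their repetition count

λ = -1 (multiplicity 7)


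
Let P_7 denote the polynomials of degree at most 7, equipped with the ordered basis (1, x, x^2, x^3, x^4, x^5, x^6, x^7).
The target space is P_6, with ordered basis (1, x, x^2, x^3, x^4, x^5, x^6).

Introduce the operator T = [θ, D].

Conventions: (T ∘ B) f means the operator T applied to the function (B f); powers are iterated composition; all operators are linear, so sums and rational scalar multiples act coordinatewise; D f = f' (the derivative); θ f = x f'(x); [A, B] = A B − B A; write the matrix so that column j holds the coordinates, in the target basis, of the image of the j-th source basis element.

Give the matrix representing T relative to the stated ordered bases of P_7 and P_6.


the matrix is [[0, -1, 0, 0, 0, 0, 0, 0]; [0, 0, -2, 0, 0, 0, 0, 0]; [0, 0, 0, -3, 0, 0, 0, 0]; [0, 0, 0, 0, -4, 0, 0, 0]; [0, 0, 0, 0, 0, -5, 0, 0]; [0, 0, 0, 0, 0, 0, -6, 0]; [0, 0, 0, 0, 0, 0, 0, -7]] (rows listed top to bottom)

image of 1: 0
image of x: -1
image of x^2: -2x
image of x^3: -3x^2
image of x^4: -4x^3
image of x^5: -5x^4
image of x^6: -6x^5
image of x^7: -7x^6
each image's coordinates form column j of the matrix


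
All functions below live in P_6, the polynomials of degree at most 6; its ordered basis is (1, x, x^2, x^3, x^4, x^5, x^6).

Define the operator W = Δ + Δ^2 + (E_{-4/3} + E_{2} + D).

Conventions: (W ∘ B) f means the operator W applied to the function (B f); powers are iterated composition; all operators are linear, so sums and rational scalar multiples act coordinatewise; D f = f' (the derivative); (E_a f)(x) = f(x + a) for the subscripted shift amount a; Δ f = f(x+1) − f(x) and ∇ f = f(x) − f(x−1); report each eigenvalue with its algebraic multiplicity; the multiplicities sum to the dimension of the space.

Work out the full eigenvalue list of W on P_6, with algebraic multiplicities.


image of 1: 2
image of x: 2x + 8/3
image of x^2: 2x^2 + (16/3)x + 79/9
image of x^3: 2x^3 + 8x^2 + (79/3)x + 341/27
image of x^4: 2x^4 + (32/3)x^3 + (158/3)x^2 + (1364/27)x + 2767/81
image of x^5: 2x^5 + (40/3)x^4 + (790/9)x^3 + (3410/27)x^2 + (13835/81)x + 14285/243
image of x^6: 2x^6 + 16x^5 + (395/3)x^4 + (6820/27)x^3 + (13835/27)x^2 + (28570/81)x + 96679/729
the matrix is upper triangular; its diagonal is (2, 2, 2, 2, 2, 2, 2)
for a triangular matrix the eigenvalues are the diagonal entries, with algebraic multiplicity their repetition count

λ = 2 (multiplicity 7)


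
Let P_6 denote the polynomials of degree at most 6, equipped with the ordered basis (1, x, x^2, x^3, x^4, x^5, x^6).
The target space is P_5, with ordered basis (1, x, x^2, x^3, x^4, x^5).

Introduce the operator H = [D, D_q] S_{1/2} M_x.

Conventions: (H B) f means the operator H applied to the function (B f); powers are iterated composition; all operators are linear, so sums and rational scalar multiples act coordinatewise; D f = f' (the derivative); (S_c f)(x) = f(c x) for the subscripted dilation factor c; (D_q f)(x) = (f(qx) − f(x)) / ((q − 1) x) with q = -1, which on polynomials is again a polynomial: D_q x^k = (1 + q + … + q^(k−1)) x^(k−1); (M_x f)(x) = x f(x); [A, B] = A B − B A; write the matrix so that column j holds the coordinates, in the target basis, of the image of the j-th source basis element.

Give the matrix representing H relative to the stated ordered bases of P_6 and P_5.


image of 1: 0
image of x: -1/2
image of x^2: (1/4)x
image of x^3: -(1/4)x^2
image of x^4: (1/8)x^3
image of x^5: -(3/32)x^4
image of x^6: (3/64)x^5
each image's coordinates form column j of the matrix

the matrix is [[0, -1/2, 0, 0, 0, 0, 0]; [0, 0, 1/4, 0, 0, 0, 0]; [0, 0, 0, -1/4, 0, 0, 0]; [0, 0, 0, 0, 1/8, 0, 0]; [0, 0, 0, 0, 0, -3/32, 0]; [0, 0, 0, 0, 0, 0, 3/64]] (rows listed top to bottom)


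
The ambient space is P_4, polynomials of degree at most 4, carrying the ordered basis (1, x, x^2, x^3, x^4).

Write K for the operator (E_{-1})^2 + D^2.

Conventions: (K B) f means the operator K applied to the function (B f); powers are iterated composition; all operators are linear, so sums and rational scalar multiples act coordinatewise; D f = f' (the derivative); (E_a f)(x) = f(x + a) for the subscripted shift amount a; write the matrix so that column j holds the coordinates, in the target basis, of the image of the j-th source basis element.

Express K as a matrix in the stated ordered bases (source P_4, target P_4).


image of 1: 1
image of x: x - 2
image of x^2: x^2 - 4x + 6
image of x^3: x^3 - 6x^2 + 18x - 8
image of x^4: x^4 - 8x^3 + 36x^2 - 32x + 16
each image's coordinates form column j of the matrix

the matrix is [[1, -2, 6, -8, 16]; [0, 1, -4, 18, -32]; [0, 0, 1, -6, 36]; [0, 0, 0, 1, -8]; [0, 0, 0, 0, 1]] (rows listed top to bottom)


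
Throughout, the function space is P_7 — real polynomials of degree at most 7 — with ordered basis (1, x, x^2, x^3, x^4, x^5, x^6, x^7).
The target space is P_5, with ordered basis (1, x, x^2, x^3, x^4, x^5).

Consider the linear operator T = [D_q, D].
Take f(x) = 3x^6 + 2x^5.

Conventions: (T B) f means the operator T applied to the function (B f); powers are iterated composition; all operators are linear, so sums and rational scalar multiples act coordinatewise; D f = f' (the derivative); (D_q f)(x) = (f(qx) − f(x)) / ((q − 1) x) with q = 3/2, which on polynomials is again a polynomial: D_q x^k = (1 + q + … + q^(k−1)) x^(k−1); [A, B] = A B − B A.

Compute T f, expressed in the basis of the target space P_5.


D f = 18x^5 + 10x^4
D_q D f = (1899/8)x^4 + (325/4)x^3
D_q f = (1995/32)x^5 + (211/8)x^4
D D_q f = (9975/32)x^4 + (211/2)x^3
[D_q, D] f = -(2379/32)x^4 - (97/4)x^3

the image equals g(x) = -(2379/32)x^4 - (97/4)x^3


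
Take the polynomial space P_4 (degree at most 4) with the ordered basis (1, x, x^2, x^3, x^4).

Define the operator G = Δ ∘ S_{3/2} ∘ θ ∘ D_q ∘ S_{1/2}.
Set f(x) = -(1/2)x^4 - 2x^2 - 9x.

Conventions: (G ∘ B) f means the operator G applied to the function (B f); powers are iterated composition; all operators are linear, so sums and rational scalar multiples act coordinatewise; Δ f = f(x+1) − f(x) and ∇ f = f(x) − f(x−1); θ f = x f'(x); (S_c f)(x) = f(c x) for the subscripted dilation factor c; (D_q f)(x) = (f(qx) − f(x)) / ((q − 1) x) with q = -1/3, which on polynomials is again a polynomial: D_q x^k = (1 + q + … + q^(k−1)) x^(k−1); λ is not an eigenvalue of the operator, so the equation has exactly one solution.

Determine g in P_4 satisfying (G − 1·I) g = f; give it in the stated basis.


write g with unknown coordinates in the stated basis and equate coefficients in (G − 1·I) g = f
solving from the highest basis element down gives g = (1/2)x^4 + (173/64)x^2 + (621/64)x + 233/256
check: G g = (45/64)x^2 + (45/64)x + 233/256
so G g − 1·g = -(1/2)x^4 - 2x^2 - 9x = f ✓

g(x) = (1/2)x^4 + (173/64)x^2 + (621/64)x + 233/256


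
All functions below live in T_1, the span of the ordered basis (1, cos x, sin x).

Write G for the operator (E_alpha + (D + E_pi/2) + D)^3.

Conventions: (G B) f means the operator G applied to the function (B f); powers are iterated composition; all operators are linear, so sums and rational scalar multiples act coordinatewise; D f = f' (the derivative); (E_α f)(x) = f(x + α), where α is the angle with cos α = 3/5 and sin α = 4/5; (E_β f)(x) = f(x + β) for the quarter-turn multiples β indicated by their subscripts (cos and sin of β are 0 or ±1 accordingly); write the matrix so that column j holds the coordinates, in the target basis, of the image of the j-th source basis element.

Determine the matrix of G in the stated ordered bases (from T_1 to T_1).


the matrix is [[8, 0, 0]; [0, -3222/125, -6346/125]; [0, 6346/125, -3222/125]] (rows listed top to bottom)

image of 1: 8
image of cos x: -(3222/125)cos x + (6346/125)sin x
image of sin x: -(6346/125)cos x - (3222/125)sin x
each image's coordinates form column j of the matrix


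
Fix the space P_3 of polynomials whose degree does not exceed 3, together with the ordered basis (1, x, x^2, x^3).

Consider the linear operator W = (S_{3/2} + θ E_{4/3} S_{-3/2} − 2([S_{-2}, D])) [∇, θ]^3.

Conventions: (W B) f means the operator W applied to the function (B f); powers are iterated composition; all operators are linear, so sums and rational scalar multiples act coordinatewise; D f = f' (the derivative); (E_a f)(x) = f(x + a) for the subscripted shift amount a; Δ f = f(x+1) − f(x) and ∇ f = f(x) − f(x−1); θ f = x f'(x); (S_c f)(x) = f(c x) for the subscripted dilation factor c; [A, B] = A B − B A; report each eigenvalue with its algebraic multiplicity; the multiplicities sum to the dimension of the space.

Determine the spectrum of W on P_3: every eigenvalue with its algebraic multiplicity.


image of 1: 0
image of x: 0
image of x^2: 0
image of x^3: 6
the matrix is upper triangular; its diagonal is (0, 0, 0, 0)
for a triangular matrix the eigenvalues are the diagonal entries, with algebraic multiplicity their repetition count

λ = 0 (multiplicity 4)


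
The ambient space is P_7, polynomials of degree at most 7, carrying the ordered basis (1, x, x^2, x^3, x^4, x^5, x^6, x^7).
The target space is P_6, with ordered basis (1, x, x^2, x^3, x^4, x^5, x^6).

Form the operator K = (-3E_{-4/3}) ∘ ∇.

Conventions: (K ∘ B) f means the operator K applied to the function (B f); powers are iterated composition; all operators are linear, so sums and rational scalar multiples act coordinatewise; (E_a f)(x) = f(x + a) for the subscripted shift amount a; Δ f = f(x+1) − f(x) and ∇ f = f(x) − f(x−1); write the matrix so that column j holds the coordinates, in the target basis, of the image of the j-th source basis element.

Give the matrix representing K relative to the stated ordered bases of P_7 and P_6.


the matrix is [[0, -3, 11, -31, 715/9, -5261/27, 12617/27, -269053/243]; [0, 0, -6, 33, -124, 3575/9, -10522/9, 88319/27]; [0, 0, 0, -9, 66, -310, 3575/3, -36827/9]; [0, 0, 0, 0, -12, 110, -620, 25025/9]; [0, 0, 0, 0, 0, -15, 165, -1085]; [0, 0, 0, 0, 0, 0, -18, 231]; [0, 0, 0, 0, 0, 0, 0, -21]] (rows listed top to bottom)

image of 1: 0
image of x: -3
image of x^2: -6x + 11
image of x^3: -9x^2 + 33x - 31
image of x^4: -12x^3 + 66x^2 - 124x + 715/9
image of x^5: -15x^4 + 110x^3 - 310x^2 + (3575/9)x - 5261/27
image of x^6: -18x^5 + 165x^4 - 620x^3 + (3575/3)x^2 - (10522/9)x + 12617/27
image of x^7: -21x^6 + 231x^5 - 1085x^4 + (25025/9)x^3 - (36827/9)x^2 + (88319/27)x - 269053/243
each image's coordinates form column j of the matrix


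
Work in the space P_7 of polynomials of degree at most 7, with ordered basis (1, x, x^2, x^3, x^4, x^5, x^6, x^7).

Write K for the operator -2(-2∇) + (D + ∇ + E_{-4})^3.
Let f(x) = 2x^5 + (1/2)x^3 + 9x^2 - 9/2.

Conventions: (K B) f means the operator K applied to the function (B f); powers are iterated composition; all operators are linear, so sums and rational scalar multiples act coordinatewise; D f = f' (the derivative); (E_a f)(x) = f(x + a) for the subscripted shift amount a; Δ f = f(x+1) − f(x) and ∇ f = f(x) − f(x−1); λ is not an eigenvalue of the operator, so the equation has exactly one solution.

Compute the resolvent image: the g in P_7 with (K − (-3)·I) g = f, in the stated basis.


the result is g(x) = (1/2)x^5 + (5/4)x^4 - (629/8)x^3 + (11659/16)x^2 - (23007/32)x - 113471/8

write g with unknown coordinates in the stated basis and equate coefficients in (K − (-3)·I) g = f
solving from the highest basis element down gives g = (1/2)x^5 + (5/4)x^4 - (629/8)x^3 + (11659/16)x^2 - (23007/32)x - 113471/8
check: K g = (1/2)x^5 - (15/4)x^4 + (1891/8)x^3 - (34833/16)x^2 + (69021/32)x + 340377/8
so K g − (-3)·g = 2x^5 + (1/2)x^3 + 9x^2 - 9/2 = f ✓


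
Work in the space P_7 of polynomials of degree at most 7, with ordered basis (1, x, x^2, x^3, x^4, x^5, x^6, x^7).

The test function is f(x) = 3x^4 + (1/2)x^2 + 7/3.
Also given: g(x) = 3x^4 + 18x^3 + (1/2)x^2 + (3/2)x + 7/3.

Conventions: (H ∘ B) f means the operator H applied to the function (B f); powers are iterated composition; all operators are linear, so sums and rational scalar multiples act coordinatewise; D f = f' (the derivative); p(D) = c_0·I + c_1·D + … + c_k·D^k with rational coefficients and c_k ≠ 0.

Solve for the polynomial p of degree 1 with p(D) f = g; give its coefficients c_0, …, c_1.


c_0 = 1, c_1 = 3/2

D^0 f = 3x^4 + (1/2)x^2 + 7/3
D^1 f = 12x^3 + x
matching coefficients of g against c_0 f + c_1 Df + … from the top degree down determines the c_i
solution: c_0 = 1, c_1 = 3/2


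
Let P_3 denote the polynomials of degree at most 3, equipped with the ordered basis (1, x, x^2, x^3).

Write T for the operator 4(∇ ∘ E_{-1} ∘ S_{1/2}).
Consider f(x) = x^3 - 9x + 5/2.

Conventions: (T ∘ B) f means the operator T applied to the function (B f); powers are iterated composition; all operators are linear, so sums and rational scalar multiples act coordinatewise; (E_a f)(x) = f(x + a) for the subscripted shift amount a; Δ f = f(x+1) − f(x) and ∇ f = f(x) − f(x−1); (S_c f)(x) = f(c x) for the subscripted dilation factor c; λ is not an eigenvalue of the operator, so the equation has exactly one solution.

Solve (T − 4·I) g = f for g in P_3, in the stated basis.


the image equals g(x) = -(1/4)x^3 - (3/32)x^2 + (159/64)x + 15/32

write g with unknown coordinates in the stated basis and equate coefficients in (T − 4·I) g = f
solving from the highest basis element down gives g = -(1/4)x^3 - (3/32)x^2 + (159/64)x + 15/32
check: T g = -(3/8)x^2 + (15/16)x + 35/8
so T g − 4·g = x^3 - 9x + 5/2 = f ✓


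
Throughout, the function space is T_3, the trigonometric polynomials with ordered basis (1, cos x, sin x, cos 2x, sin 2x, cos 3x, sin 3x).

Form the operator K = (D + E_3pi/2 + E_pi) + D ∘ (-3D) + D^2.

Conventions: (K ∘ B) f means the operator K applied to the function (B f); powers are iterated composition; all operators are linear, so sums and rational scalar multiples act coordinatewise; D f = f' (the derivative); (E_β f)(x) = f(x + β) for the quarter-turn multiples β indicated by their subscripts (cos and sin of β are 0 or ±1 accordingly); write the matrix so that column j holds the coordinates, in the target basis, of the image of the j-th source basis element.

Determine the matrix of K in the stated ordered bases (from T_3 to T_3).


image of 1: 2
image of cos x: cos x
image of sin x: sin x
image of cos 2x: 8cos 2x - 2sin 2x
image of sin 2x: 2cos 2x + 8sin 2x
image of cos 3x: 17cos 3x - 4sin 3x
image of sin 3x: 4cos 3x + 17sin 3x
each image's coordinates form column j of the matrix

the matrix is [[2, 0, 0, 0, 0, 0, 0]; [0, 1, 0, 0, 0, 0, 0]; [0, 0, 1, 0, 0, 0, 0]; [0, 0, 0, 8, 2, 0, 0]; [0, 0, 0, -2, 8, 0, 0]; [0, 0, 0, 0, 0, 17, 4]; [0, 0, 0, 0, 0, -4, 17]] (rows listed top to bottom)


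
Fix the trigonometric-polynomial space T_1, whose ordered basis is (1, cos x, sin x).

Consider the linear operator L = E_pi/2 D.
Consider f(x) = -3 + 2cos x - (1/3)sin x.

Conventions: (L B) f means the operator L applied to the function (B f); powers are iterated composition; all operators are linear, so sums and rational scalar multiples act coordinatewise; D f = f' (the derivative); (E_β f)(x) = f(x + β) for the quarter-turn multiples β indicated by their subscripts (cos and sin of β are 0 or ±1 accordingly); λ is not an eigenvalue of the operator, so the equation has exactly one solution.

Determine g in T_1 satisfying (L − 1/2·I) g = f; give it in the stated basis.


g(x) = 6 - (4/3)cos x + (2/9)sin x

write g with unknown coordinates in the stated basis and equate coefficients in (L − 1/2·I) g = f
solving from the highest basis element down gives g = 6 - (4/3)cos x + (2/9)sin x
check: L g = (4/3)cos x - (2/9)sin x
so L g − 1/2·g = -3 + 2cos x - (1/3)sin x = f ✓


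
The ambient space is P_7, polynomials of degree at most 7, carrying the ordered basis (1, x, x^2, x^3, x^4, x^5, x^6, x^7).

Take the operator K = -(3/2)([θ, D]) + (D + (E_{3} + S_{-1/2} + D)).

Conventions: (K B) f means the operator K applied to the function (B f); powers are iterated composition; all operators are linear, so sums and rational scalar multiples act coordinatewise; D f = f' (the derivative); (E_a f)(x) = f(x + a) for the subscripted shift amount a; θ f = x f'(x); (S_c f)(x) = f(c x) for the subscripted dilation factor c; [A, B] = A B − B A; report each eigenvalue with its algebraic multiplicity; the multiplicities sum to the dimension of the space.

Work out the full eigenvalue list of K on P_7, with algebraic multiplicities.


image of 1: 2
image of x: (1/2)x + 13/2
image of x^2: (5/4)x^2 + 13x + 9
image of x^3: (7/8)x^3 + (39/2)x^2 + 27x + 27
image of x^4: (17/16)x^4 + 26x^3 + 54x^2 + 108x + 81
image of x^5: (31/32)x^5 + (65/2)x^4 + 90x^3 + 270x^2 + 405x + 243
image of x^6: (65/64)x^6 + 39x^5 + 135x^4 + 540x^3 + 1215x^2 + 1458x + 729
image of x^7: (127/128)x^7 + (91/2)x^6 + 189x^5 + 945x^4 + 2835x^3 + 5103x^2 + 5103x + 2187
the matrix is upper triangular; its diagonal is (2, 1/2, 5/4, 7/8, 17/16, 31/32, 65/64, 127/128)
for a triangular matrix the eigenvalues are the diagonal entries, with algebraic multiplicity their repetition count

λ = 1/2 (multiplicity 1), λ = 7/8 (multiplicity 1), λ = 31/32 (multiplicity 1), λ = 127/128 (multiplicity 1), λ = 65/64 (multiplicity 1), λ = 17/16 (multiplicity 1), λ = 5/4 (multiplicity 1), λ = 2 (multiplicity 1)


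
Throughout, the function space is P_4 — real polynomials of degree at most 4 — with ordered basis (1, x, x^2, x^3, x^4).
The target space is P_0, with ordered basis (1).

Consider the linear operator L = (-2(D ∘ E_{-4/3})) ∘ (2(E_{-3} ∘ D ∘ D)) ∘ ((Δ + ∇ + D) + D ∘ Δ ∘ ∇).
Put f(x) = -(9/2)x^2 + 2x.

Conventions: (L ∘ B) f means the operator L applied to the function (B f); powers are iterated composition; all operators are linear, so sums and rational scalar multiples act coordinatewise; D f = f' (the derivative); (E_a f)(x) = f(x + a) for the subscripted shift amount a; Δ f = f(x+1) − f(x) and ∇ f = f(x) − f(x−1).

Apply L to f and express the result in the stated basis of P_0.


the image equals g(x) = 0

Δ f = -9x - 5/2
∇ f = -9x + 13/2
D f = -9x + 2
(Δ + ∇ + D) f = -27x + 6
∇ f = -9x + 13/2
Δ ∇ f = -9
D Δ ∇ f = 0
((Δ + ∇ + D) + D ∘ Δ ∘ ∇) f = -27x + 6
D ((Δ + ∇ + D) + D ∘ Δ ∘ ∇) f = -27
D D ((Δ + ∇ + D) + D ∘ Δ ∘ ∇) f = 0
E_{-3} D D ((Δ + ∇ + D) + D ∘ Δ ∘ ∇) f = 0
(2(E_{-3} ∘ D ∘ D)) ((Δ + ∇ + D) + D ∘ Δ ∘ ∇) f = 0
E_{-4/3} (2(E_{-3} ∘ D ∘ D)) ((Δ + ∇ + D) + D ∘ Δ ∘ ∇) f = 0
D E_{-4/3} (2(E_{-3} ∘ D ∘ D)) ((Δ + ∇ + D) + D ∘ Δ ∘ ∇) f = 0
(-2(D ∘ E_{-4/3})) (2(E_{-3} ∘ D ∘ D)) ((Δ + ∇ + D) + D ∘ Δ ∘ ∇) f = 0


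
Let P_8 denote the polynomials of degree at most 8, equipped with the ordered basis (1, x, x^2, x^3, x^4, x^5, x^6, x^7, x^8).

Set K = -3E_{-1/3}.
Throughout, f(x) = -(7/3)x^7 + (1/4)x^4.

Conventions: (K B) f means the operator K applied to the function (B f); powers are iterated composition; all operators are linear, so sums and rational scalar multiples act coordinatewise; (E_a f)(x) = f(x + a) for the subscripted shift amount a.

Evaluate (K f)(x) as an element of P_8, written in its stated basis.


the result is g(x) = 7x^7 - (49/3)x^6 + (49/3)x^5 - (1061/108)x^4 + (326/81)x^3 - (179/162)x^2 + (130/729)x - 109/8748

E_{-1/3} f = -(7/3)x^7 + (49/9)x^6 - (49/9)x^5 + (1061/324)x^4 - (326/243)x^3 + (179/486)x^2 - (130/2187)x + 109/26244
(-3E_{-1/3}) f = 7x^7 - (49/3)x^6 + (49/3)x^5 - (1061/108)x^4 + (326/81)x^3 - (179/162)x^2 + (130/729)x - 109/8748


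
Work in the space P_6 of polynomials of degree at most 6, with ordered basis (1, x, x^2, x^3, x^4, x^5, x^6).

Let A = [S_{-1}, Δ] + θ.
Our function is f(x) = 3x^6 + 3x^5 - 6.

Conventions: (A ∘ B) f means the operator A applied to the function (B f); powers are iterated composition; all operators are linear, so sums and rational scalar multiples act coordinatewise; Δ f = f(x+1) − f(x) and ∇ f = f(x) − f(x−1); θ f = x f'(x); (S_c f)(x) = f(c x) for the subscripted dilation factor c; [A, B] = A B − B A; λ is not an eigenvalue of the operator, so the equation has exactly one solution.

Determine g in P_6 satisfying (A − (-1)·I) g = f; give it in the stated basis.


write g with unknown coordinates in the stated basis and equate coefficients in (A − (-1)·I) g = f
solving from the highest basis element down gives g = (3/7)x^6 + (19/14)x^5 - (19/7)x^4 - (8/7)x^3 - (142/21)x^2 - (458/21)x + 781/21
check: A g = (18/7)x^6 + (23/14)x^5 + (19/7)x^4 + (8/7)x^3 + (142/21)x^2 + (458/21)x - 907/21
so A g − (-1)·g = 3x^6 + 3x^5 - 6 = f ✓

the image equals g(x) = (3/7)x^6 + (19/14)x^5 - (19/7)x^4 - (8/7)x^3 - (142/21)x^2 - (458/21)x + 781/21


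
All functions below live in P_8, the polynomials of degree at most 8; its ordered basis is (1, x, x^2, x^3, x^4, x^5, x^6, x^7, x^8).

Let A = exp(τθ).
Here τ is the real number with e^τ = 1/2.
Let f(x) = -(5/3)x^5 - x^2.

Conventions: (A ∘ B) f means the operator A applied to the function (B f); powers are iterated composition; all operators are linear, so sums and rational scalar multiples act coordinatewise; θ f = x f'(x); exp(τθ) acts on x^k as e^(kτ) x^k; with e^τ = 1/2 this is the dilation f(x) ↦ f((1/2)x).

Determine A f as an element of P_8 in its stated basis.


the result is g(x) = -(5/96)x^5 - (1/4)x^2

exp(τθ) x^k = e^(kτ) x^k; with e^τ = 1/2 this sends x^k to (1/2)^k x^k
x^2 ↦ 1/4 x^2
x^5 ↦ 1/32 x^5
applying this coordinatewise to f: exp(τθ) f = -(5/96)x^5 - (1/4)x^2


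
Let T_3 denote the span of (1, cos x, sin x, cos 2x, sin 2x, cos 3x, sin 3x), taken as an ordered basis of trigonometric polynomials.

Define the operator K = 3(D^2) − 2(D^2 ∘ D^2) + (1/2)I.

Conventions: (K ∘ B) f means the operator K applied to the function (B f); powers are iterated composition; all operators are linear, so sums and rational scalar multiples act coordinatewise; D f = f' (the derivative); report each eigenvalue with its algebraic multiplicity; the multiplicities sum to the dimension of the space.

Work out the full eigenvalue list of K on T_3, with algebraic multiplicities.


λ = -377/2 (multiplicity 2), λ = -87/2 (multiplicity 2), λ = -9/2 (multiplicity 2), λ = 1/2 (multiplicity 1)

image of 1: 1/2
image of cos x: -(9/2)cos x
image of sin x: -(9/2)sin x
image of cos 2x: -(87/2)cos 2x
image of sin 2x: -(87/2)sin 2x
image of cos 3x: -(377/2)cos 3x
image of sin 3x: -(377/2)sin 3x
the matrix is diagonal; its diagonal is (1/2, -9/2, -9/2, -87/2, -87/2, -377/2, -377/2)
for a triangular matrix the eigenvalues are the diagonal entries, with algebraic multiplicity their repetition count


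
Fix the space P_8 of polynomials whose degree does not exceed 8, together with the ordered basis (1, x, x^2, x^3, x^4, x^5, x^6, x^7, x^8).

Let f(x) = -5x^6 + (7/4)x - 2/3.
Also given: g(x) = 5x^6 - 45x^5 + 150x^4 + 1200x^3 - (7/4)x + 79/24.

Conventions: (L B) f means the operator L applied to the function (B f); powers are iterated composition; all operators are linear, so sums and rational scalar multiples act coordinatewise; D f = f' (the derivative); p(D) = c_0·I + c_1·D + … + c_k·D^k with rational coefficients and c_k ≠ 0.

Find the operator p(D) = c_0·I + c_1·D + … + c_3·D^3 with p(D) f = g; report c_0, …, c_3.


c_0 = -1, c_1 = 3/2, c_2 = -1, c_3 = -2

D^0 f = -5x^6 + (7/4)x - 2/3
D^1 f = -30x^5 + 7/4
D^2 f = -150x^4
D^3 f = -600x^3
matching coefficients of g against c_0 f + c_1 Df + … from the top degree down determines the c_i
solution: c_0 = -1, c_1 = 3/2, c_2 = -1, c_3 = -2


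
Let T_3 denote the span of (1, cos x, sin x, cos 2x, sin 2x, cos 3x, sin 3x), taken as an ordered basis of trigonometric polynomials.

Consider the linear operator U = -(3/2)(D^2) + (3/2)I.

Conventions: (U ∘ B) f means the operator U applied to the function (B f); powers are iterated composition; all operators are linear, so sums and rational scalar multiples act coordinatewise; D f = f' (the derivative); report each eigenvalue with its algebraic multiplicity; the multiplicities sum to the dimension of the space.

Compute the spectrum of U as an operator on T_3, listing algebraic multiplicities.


λ = 3/2 (multiplicity 1), λ = 3 (multiplicity 2), λ = 15/2 (multiplicity 2), λ = 15 (multiplicity 2)

image of 1: 3/2
image of cos x: 3cos x
image of sin x: 3sin x
image of cos 2x: (15/2)cos 2x
image of sin 2x: (15/2)sin 2x
image of cos 3x: 15cos 3x
image of sin 3x: 15sin 3x
the matrix is diagonal; its diagonal is (3/2, 3, 3, 15/2, 15/2, 15, 15)
for a triangular matrix the eigenvalues are the diagonal entries, with algebraic multiplicity their repetition count


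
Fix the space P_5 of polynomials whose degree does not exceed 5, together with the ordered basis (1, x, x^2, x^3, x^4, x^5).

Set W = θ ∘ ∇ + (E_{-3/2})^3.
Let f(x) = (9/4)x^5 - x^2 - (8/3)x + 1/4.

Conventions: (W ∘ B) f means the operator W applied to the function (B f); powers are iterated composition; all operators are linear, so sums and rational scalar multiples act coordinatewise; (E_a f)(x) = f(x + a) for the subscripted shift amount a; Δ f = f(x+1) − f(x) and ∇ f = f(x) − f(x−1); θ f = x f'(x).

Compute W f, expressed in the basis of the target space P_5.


g(x) = (9/4)x^5 - (45/8)x^4 + (3105/8)x^3 - (32101/16)x^2 + (884407/192)x - 532465/128

∇ f = (45/4)x^4 - (45/2)x^3 + (45/2)x^2 - (53/4)x + 7/12
θ ∇ f = 45x^4 - (135/2)x^3 + 45x^2 - (53/4)x
E_{-3/2} f = (9/4)x^5 - (135/8)x^4 + (405/8)x^3 - (1231/16)x^2 + (10999/192)x - 1931/128
E_{-3/2} E_{-3/2} f = (9/4)x^5 - (135/4)x^4 + (405/2)x^3 - (1217/2)x^2 + (10975/12)x - 1095/2
E_{-3/2} E_{-3/2} E_{-3/2} f = (9/4)x^5 - (405/8)x^4 + (3645/8)x^3 - (32821/16)x^2 + (886951/192)x - 532465/128
(θ ∘ ∇ + (E_{-3/2})^3) f = (9/4)x^5 - (45/8)x^4 + (3105/8)x^3 - (32101/16)x^2 + (884407/192)x - 532465/128


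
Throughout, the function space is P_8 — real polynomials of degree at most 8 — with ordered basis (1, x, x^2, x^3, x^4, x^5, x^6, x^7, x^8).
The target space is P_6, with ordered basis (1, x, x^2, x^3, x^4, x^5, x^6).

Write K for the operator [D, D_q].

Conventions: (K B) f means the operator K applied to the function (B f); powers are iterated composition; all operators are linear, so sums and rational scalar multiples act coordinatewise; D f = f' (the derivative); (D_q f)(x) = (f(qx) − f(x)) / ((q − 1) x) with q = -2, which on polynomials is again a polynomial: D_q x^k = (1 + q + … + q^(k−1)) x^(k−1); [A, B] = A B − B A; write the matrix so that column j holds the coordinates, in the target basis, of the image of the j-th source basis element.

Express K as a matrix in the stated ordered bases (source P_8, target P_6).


image of 1: 0
image of x: 0
image of x^2: -3
image of x^3: 9x
image of x^4: -27x^2
image of x^5: 69x^3
image of x^6: -171x^4
image of x^7: 405x^5
image of x^8: -939x^6
each image's coordinates form column j of the matrix

the matrix is [[0, 0, -3, 0, 0, 0, 0, 0, 0]; [0, 0, 0, 9, 0, 0, 0, 0, 0]; [0, 0, 0, 0, -27, 0, 0, 0, 0]; [0, 0, 0, 0, 0, 69, 0, 0, 0]; [0, 0, 0, 0, 0, 0, -171, 0, 0]; [0, 0, 0, 0, 0, 0, 0, 405, 0]; [0, 0, 0, 0, 0, 0, 0, 0, -939]] (rows listed top to bottom)


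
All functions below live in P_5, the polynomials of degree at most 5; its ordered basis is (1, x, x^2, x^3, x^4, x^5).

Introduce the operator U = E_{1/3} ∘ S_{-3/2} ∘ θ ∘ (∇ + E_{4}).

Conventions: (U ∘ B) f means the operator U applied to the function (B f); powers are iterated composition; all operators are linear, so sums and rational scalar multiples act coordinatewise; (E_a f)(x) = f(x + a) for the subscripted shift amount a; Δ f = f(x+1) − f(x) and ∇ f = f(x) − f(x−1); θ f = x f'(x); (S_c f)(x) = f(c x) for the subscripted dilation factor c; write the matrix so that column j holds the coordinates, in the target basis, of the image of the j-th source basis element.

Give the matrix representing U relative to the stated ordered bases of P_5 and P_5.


the matrix is [[0, -1/2, -9/2, -123/8, -369/4, -11605/32]; [0, -3/2, -12, -207/8, -369/2, -12675/32]; [0, 0, 9/2, 459/8, 216, 27675/16]; [0, 0, 0, -81/8, -351/2, -14175/16]; [0, 0, 0, 0, 81/4, 14175/32]; [0, 0, 0, 0, 0, -1215/32]] (rows listed top to bottom)

image of 1: 0
image of x: -(3/2)x - 1/2
image of x^2: (9/2)x^2 - 12x - 9/2
image of x^3: -(81/8)x^3 + (459/8)x^2 - (207/8)x - 123/8
image of x^4: (81/4)x^4 - (351/2)x^3 + 216x^2 - (369/2)x - 369/4
image of x^5: -(1215/32)x^5 + (14175/32)x^4 - (14175/16)x^3 + (27675/16)x^2 - (12675/32)x - 11605/32
each image's coordinates form column j of the matrix


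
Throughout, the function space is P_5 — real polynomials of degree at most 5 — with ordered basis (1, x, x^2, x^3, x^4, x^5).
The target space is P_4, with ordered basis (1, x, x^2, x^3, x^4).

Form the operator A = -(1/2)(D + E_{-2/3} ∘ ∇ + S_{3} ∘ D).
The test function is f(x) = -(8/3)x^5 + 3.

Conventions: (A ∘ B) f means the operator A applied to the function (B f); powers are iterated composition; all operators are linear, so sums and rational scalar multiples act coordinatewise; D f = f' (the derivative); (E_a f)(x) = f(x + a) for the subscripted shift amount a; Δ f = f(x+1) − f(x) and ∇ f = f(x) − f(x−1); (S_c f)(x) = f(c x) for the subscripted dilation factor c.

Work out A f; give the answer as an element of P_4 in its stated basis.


D f = -(40/3)x^4
∇ f = -(40/3)x^4 + (80/3)x^3 - (80/3)x^2 + (40/3)x - 8/3
E_{-2/3} ∇ f = -(40/3)x^4 + (560/9)x^3 - (1040/9)x^2 + (8120/81)x - 8248/243
D f = -(40/3)x^4
S_{3} D f = -1080x^4
(D + E_{-2/3} ∘ ∇ + S_{3} ∘ D) f = -(3320/3)x^4 + (560/9)x^3 - (1040/9)x^2 + (8120/81)x - 8248/243
(-(1/2)(D + E_{-2/3} ∘ ∇ + S_{3} ∘ D)) f = (1660/3)x^4 - (280/9)x^3 + (520/9)x^2 - (4060/81)x + 4124/243

g(x) = (1660/3)x^4 - (280/9)x^3 + (520/9)x^2 - (4060/81)x + 4124/243


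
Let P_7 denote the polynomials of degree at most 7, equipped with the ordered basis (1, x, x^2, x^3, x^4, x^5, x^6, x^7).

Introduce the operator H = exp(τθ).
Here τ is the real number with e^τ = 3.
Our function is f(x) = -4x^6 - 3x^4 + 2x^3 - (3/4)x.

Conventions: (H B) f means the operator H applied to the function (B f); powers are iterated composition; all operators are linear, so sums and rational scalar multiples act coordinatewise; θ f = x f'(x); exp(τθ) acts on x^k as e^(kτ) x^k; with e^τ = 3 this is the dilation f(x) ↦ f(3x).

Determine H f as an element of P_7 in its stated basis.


exp(τθ) x^k = e^(kτ) x^k; with e^τ = 3 this sends x^k to 3^k x^k
x ↦ 3 x
x^3 ↦ 27 x^3
x^4 ↦ 81 x^4
x^6 ↦ 729 x^6
applying this coordinatewise to f: exp(τθ) f = -2916x^6 - 243x^4 + 54x^3 - (9/4)x

the image equals g(x) = -2916x^6 - 243x^4 + 54x^3 - (9/4)x


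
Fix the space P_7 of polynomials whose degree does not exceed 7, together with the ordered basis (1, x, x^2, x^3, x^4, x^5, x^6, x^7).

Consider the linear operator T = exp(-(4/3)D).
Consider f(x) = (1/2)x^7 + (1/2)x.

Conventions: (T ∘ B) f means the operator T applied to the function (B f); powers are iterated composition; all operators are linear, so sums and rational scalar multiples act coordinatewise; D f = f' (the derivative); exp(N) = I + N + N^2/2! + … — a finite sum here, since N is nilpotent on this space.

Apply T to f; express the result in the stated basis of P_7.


order-1 term: -(14/3)x^6 - 2/3
order-2 term: (56/3)x^5
order-3 term: -(1120/27)x^4
order-4 term: (4480/81)x^3
order-5 term: -(3584/81)x^2
order-6 term: (14336/729)x
order-7 term: -8192/2187
the series for exp(-(4/3)D) f terminates at order 7
exp(-(4/3)D) f = (1/2)x^7 - (14/3)x^6 + (56/3)x^5 - (1120/27)x^4 + (4480/81)x^3 - (3584/81)x^2 + (29401/1458)x - 9650/2187

the result is g(x) = (1/2)x^7 - (14/3)x^6 + (56/3)x^5 - (1120/27)x^4 + (4480/81)x^3 - (3584/81)x^2 + (29401/1458)x - 9650/2187


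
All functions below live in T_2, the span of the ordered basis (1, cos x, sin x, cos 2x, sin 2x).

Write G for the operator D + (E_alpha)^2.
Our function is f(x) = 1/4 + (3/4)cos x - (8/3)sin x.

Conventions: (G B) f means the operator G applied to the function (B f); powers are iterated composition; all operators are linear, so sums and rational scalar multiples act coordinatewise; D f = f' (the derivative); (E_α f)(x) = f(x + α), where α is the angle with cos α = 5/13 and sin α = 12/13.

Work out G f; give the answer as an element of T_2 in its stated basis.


D f = -(8/3)cos x - (3/4)sin x
E_alpha f = 1/4 - (113/52)cos x - (67/39)sin x
E_alpha E_alpha f = 1/4 - (1637/676)cos x + (682/507)sin x
(D + (E_alpha)^2) f = 1/4 - (10319/2028)cos x + (1207/2028)sin x

g(x) = 1/4 - (10319/2028)cos x + (1207/2028)sin x


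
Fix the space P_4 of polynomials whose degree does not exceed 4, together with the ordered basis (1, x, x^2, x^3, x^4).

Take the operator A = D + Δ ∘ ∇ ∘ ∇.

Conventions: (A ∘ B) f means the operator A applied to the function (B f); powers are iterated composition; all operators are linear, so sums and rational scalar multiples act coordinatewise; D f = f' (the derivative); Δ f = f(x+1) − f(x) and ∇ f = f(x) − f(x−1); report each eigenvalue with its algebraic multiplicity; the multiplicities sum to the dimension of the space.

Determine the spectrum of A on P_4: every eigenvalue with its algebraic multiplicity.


λ = 0 (multiplicity 5)

image of 1: 0
image of x: 1
image of x^2: 2x
image of x^3: 3x^2 + 6
image of x^4: 4x^3 + 24x - 12
the matrix is upper triangular; its diagonal is (0, 0, 0, 0, 0)
for a triangular matrix the eigenvalues are the diagonal entries, with algebraic multiplicity their repetition count


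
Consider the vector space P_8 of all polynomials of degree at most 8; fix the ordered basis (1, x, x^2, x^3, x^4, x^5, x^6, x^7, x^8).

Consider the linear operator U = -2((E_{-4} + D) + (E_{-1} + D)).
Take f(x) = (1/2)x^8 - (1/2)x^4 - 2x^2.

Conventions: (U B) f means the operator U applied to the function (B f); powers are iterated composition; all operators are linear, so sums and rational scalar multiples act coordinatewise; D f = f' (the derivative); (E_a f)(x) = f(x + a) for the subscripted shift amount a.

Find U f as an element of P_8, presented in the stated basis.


E_{-4} f = (1/2)x^8 - 16x^7 + 224x^6 - 1792x^5 + (17919/2)x^4 - 28664x^3 + 57294x^2 - 65392x + 32608
D f = 4x^7 - 2x^3 - 4x
(E_{-4} + D) f = (1/2)x^8 - 12x^7 + 224x^6 - 1792x^5 + (17919/2)x^4 - 28666x^3 + 57294x^2 - 65396x + 32608
E_{-1} f = (1/2)x^8 - 4x^7 + 14x^6 - 28x^5 + (69/2)x^4 - 26x^3 + 9x^2 + 2x - 2
D f = 4x^7 - 2x^3 - 4x
(E_{-1} + D) f = (1/2)x^8 + 14x^6 - 28x^5 + (69/2)x^4 - 28x^3 + 9x^2 - 2x - 2
((E_{-4} + D) + (E_{-1} + D)) f = x^8 - 12x^7 + 238x^6 - 1820x^5 + 8994x^4 - 28694x^3 + 57303x^2 - 65398x + 32606
(-2((E_{-4} + D) + (E_{-1} + D))) f = -2x^8 + 24x^7 - 476x^6 + 3640x^5 - 17988x^4 + 57388x^3 - 114606x^2 + 130796x - 65212

the image equals g(x) = -2x^8 + 24x^7 - 476x^6 + 3640x^5 - 17988x^4 + 57388x^3 - 114606x^2 + 130796x - 65212


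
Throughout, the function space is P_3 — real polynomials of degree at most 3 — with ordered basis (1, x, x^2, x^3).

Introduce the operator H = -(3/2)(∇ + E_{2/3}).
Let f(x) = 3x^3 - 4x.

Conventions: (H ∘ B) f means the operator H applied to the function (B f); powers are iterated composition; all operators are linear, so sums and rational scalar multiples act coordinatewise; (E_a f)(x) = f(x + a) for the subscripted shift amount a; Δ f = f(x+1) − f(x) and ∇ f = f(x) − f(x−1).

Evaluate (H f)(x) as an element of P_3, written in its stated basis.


∇ f = 9x^2 - 9x - 1
E_{2/3} f = 3x^3 + 6x^2 - 16/9
(∇ + E_{2/3}) f = 3x^3 + 15x^2 - 9x - 25/9
(-(3/2)(∇ + E_{2/3})) f = -(9/2)x^3 - (45/2)x^2 + (27/2)x + 25/6

g(x) = -(9/2)x^3 - (45/2)x^2 + (27/2)x + 25/6
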